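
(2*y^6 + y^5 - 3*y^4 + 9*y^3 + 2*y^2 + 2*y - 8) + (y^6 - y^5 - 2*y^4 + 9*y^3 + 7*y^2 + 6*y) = 3*y^6 - 5*y^4 + 18*y^3 + 9*y^2 + 8*y - 8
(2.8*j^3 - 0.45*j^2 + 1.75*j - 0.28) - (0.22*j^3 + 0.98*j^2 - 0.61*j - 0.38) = 2.58*j^3 - 1.43*j^2 + 2.36*j + 0.1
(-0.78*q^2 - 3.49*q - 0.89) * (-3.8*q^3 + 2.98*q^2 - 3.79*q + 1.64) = 2.964*q^5 + 10.9376*q^4 - 4.062*q^3 + 9.2957*q^2 - 2.3505*q - 1.4596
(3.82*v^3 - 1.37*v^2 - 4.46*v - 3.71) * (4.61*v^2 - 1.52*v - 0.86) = 17.6102*v^5 - 12.1221*v^4 - 21.7634*v^3 - 9.1457*v^2 + 9.4748*v + 3.1906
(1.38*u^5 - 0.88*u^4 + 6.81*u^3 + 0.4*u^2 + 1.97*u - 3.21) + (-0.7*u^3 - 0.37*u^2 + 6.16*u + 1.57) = 1.38*u^5 - 0.88*u^4 + 6.11*u^3 + 0.03*u^2 + 8.13*u - 1.64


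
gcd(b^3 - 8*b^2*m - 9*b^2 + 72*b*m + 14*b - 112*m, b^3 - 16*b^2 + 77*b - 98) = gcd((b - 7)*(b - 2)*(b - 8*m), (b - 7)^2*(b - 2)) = b^2 - 9*b + 14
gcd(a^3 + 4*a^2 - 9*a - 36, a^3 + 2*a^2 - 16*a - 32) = a + 4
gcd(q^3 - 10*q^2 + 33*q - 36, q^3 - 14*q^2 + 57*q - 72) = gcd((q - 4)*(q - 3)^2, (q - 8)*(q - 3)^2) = q^2 - 6*q + 9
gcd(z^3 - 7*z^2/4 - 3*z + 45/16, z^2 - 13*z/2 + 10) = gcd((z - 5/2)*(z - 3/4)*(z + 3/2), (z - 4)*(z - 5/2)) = z - 5/2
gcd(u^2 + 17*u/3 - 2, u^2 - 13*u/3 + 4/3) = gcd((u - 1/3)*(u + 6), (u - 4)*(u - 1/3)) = u - 1/3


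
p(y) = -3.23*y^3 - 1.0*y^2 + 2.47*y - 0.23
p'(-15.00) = -2147.78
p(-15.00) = 10638.97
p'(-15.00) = -2147.78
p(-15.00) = 10638.97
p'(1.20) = -13.88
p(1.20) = -4.29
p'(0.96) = -8.38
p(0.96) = -1.64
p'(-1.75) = -23.71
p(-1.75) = 9.70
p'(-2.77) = -66.34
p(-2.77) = 53.91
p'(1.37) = -18.46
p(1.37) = -7.03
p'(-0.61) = 0.08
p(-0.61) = -1.38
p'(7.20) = -514.26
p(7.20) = -1239.88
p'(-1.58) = -18.56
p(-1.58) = 6.11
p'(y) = -9.69*y^2 - 2.0*y + 2.47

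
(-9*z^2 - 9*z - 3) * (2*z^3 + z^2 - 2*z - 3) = -18*z^5 - 27*z^4 + 3*z^3 + 42*z^2 + 33*z + 9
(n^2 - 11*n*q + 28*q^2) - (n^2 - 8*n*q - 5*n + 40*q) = -3*n*q + 5*n + 28*q^2 - 40*q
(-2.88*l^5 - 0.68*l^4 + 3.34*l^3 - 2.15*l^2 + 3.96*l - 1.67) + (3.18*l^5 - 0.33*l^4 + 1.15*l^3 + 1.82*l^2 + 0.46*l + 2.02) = 0.3*l^5 - 1.01*l^4 + 4.49*l^3 - 0.33*l^2 + 4.42*l + 0.35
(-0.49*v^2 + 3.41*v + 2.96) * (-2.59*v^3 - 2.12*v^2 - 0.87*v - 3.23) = 1.2691*v^5 - 7.7931*v^4 - 14.4693*v^3 - 7.6592*v^2 - 13.5895*v - 9.5608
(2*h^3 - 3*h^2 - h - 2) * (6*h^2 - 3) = 12*h^5 - 18*h^4 - 12*h^3 - 3*h^2 + 3*h + 6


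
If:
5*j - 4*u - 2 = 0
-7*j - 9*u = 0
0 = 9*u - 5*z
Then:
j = 18/73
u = -14/73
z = -126/365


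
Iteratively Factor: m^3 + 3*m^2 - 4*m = (m - 1)*(m^2 + 4*m) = (m - 1)*(m + 4)*(m)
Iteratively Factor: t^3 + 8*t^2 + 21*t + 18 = (t + 3)*(t^2 + 5*t + 6) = (t + 3)^2*(t + 2)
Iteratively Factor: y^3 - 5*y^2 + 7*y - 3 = (y - 3)*(y^2 - 2*y + 1) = (y - 3)*(y - 1)*(y - 1)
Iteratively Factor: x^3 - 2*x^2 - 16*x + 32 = (x - 2)*(x^2 - 16) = (x - 2)*(x + 4)*(x - 4)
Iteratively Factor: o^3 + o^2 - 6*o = (o - 2)*(o^2 + 3*o) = (o - 2)*(o + 3)*(o)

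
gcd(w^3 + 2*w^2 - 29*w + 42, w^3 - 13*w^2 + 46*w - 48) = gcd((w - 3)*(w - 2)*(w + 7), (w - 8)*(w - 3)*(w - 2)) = w^2 - 5*w + 6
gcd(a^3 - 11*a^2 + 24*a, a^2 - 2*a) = a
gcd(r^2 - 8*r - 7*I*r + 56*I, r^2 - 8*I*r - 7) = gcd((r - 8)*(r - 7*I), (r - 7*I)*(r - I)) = r - 7*I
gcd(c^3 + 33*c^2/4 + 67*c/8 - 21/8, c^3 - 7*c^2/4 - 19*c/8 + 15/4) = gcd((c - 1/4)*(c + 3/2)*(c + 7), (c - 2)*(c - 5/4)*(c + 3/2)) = c + 3/2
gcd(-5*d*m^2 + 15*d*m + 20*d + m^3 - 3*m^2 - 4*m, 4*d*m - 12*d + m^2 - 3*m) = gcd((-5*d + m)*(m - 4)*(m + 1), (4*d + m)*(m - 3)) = 1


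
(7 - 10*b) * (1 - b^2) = 10*b^3 - 7*b^2 - 10*b + 7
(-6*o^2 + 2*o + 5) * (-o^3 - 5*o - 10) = 6*o^5 - 2*o^4 + 25*o^3 + 50*o^2 - 45*o - 50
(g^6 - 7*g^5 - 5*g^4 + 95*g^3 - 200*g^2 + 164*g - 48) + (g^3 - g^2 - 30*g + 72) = g^6 - 7*g^5 - 5*g^4 + 96*g^3 - 201*g^2 + 134*g + 24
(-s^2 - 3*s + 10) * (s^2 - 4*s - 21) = -s^4 + s^3 + 43*s^2 + 23*s - 210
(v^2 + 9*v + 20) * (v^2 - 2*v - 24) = v^4 + 7*v^3 - 22*v^2 - 256*v - 480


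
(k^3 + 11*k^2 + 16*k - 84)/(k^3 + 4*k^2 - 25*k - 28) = (k^2 + 4*k - 12)/(k^2 - 3*k - 4)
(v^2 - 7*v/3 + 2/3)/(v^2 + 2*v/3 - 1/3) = (v - 2)/(v + 1)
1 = 1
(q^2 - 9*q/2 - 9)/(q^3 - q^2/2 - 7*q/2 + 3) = (2*q^2 - 9*q - 18)/(2*q^3 - q^2 - 7*q + 6)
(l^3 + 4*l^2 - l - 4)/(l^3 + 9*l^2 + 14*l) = (l^3 + 4*l^2 - l - 4)/(l*(l^2 + 9*l + 14))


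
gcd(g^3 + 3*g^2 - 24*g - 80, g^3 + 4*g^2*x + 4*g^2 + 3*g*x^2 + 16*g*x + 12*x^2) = g + 4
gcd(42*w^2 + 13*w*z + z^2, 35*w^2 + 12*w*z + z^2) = 7*w + z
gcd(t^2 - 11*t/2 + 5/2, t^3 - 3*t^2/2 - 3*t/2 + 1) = t - 1/2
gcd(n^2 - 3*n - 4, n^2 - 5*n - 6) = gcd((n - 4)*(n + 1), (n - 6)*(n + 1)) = n + 1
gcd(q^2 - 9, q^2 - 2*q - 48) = 1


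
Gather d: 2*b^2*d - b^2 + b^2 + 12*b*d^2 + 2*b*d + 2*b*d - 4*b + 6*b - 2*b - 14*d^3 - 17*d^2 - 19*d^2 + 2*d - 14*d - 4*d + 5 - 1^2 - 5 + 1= -14*d^3 + d^2*(12*b - 36) + d*(2*b^2 + 4*b - 16)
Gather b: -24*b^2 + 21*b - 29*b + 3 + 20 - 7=-24*b^2 - 8*b + 16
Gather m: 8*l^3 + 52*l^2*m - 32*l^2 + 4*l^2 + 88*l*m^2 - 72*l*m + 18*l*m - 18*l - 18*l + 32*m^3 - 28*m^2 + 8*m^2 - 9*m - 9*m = 8*l^3 - 28*l^2 - 36*l + 32*m^3 + m^2*(88*l - 20) + m*(52*l^2 - 54*l - 18)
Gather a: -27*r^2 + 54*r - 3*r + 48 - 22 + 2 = -27*r^2 + 51*r + 28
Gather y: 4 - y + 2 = 6 - y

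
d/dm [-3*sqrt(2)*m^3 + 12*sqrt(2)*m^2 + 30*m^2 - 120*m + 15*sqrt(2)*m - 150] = -9*sqrt(2)*m^2 + 24*sqrt(2)*m + 60*m - 120 + 15*sqrt(2)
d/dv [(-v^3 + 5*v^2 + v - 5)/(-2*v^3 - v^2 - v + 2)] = (11*v^4 + 6*v^3 - 40*v^2 + 10*v - 3)/(4*v^6 + 4*v^5 + 5*v^4 - 6*v^3 - 3*v^2 - 4*v + 4)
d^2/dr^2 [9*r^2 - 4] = 18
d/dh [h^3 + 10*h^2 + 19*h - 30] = 3*h^2 + 20*h + 19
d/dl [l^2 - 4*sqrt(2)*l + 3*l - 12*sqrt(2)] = 2*l - 4*sqrt(2) + 3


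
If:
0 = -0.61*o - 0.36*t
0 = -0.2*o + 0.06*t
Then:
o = 0.00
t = 0.00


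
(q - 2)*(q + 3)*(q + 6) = q^3 + 7*q^2 - 36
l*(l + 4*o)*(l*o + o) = l^3*o + 4*l^2*o^2 + l^2*o + 4*l*o^2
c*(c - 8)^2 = c^3 - 16*c^2 + 64*c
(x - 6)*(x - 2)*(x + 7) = x^3 - x^2 - 44*x + 84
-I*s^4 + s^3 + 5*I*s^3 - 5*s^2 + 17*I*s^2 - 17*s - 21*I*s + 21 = (s - 7)*(s + 3)*(s + I)*(-I*s + I)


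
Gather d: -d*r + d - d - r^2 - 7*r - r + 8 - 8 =-d*r - r^2 - 8*r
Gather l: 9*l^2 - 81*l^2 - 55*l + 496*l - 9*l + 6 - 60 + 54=-72*l^2 + 432*l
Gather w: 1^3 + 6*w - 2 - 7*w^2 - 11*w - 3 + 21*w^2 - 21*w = 14*w^2 - 26*w - 4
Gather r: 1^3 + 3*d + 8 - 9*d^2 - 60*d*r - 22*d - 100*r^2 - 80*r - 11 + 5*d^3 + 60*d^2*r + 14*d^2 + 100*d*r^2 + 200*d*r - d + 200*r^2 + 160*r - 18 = 5*d^3 + 5*d^2 - 20*d + r^2*(100*d + 100) + r*(60*d^2 + 140*d + 80) - 20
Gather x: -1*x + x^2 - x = x^2 - 2*x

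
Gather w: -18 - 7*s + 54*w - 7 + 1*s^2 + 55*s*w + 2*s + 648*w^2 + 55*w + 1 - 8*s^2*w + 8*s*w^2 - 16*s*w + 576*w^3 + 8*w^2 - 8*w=s^2 - 5*s + 576*w^3 + w^2*(8*s + 656) + w*(-8*s^2 + 39*s + 101) - 24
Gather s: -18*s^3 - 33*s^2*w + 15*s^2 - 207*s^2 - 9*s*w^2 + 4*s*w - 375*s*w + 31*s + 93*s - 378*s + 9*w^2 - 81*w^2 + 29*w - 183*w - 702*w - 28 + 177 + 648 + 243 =-18*s^3 + s^2*(-33*w - 192) + s*(-9*w^2 - 371*w - 254) - 72*w^2 - 856*w + 1040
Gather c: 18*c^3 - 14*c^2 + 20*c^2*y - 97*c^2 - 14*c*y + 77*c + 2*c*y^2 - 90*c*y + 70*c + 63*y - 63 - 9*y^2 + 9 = 18*c^3 + c^2*(20*y - 111) + c*(2*y^2 - 104*y + 147) - 9*y^2 + 63*y - 54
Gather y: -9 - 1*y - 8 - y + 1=-2*y - 16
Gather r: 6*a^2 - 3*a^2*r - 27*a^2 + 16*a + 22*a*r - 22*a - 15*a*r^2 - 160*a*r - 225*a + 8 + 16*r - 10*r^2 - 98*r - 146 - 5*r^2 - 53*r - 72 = -21*a^2 - 231*a + r^2*(-15*a - 15) + r*(-3*a^2 - 138*a - 135) - 210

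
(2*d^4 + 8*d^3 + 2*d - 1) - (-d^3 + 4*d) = 2*d^4 + 9*d^3 - 2*d - 1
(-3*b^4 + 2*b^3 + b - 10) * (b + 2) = -3*b^5 - 4*b^4 + 4*b^3 + b^2 - 8*b - 20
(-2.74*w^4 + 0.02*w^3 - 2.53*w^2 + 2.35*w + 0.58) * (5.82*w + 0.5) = -15.9468*w^5 - 1.2536*w^4 - 14.7146*w^3 + 12.412*w^2 + 4.5506*w + 0.29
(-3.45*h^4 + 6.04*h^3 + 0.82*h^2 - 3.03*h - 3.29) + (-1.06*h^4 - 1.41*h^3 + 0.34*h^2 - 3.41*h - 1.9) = -4.51*h^4 + 4.63*h^3 + 1.16*h^2 - 6.44*h - 5.19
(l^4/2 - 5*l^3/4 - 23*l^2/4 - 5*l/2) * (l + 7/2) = l^5/2 + l^4/2 - 81*l^3/8 - 181*l^2/8 - 35*l/4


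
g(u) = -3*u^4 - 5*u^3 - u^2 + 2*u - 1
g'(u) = -12*u^3 - 15*u^2 - 2*u + 2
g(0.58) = -1.49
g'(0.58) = -6.55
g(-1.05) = -2.06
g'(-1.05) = 1.45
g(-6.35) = -3651.50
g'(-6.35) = 2482.44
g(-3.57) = -280.69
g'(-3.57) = 363.96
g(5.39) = -3334.30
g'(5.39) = -2323.65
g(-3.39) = -220.69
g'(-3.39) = 303.90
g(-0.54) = -1.84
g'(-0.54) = 0.60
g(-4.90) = -1176.01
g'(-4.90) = 1063.44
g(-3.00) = -124.00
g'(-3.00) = 197.00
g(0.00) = -1.00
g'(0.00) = 2.00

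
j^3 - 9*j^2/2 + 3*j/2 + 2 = (j - 4)*(j - 1)*(j + 1/2)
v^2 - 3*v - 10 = (v - 5)*(v + 2)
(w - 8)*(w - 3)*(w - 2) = w^3 - 13*w^2 + 46*w - 48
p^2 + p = p*(p + 1)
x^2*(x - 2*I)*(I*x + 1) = I*x^4 + 3*x^3 - 2*I*x^2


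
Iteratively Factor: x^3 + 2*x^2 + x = (x)*(x^2 + 2*x + 1) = x*(x + 1)*(x + 1)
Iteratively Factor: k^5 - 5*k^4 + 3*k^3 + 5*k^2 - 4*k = (k)*(k^4 - 5*k^3 + 3*k^2 + 5*k - 4) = k*(k - 4)*(k^3 - k^2 - k + 1) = k*(k - 4)*(k - 1)*(k^2 - 1) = k*(k - 4)*(k - 1)^2*(k + 1)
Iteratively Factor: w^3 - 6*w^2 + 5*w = (w - 5)*(w^2 - w) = w*(w - 5)*(w - 1)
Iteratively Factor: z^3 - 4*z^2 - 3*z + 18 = (z - 3)*(z^2 - z - 6) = (z - 3)^2*(z + 2)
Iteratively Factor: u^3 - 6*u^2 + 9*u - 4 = (u - 1)*(u^2 - 5*u + 4) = (u - 4)*(u - 1)*(u - 1)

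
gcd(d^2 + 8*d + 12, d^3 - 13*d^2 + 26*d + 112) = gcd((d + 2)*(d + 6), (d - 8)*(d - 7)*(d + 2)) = d + 2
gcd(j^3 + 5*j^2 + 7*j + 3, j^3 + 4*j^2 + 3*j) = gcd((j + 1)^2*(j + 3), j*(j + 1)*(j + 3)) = j^2 + 4*j + 3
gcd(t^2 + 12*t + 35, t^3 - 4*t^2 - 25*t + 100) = t + 5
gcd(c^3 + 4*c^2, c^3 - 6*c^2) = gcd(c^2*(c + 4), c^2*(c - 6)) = c^2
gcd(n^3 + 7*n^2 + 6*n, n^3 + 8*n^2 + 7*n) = n^2 + n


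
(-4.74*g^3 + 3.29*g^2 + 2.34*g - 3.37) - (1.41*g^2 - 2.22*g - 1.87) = -4.74*g^3 + 1.88*g^2 + 4.56*g - 1.5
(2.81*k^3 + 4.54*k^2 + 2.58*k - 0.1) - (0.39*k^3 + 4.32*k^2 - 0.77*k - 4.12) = 2.42*k^3 + 0.22*k^2 + 3.35*k + 4.02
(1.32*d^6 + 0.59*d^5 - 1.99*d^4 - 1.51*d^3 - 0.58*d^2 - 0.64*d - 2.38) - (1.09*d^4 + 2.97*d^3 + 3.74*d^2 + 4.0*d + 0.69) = 1.32*d^6 + 0.59*d^5 - 3.08*d^4 - 4.48*d^3 - 4.32*d^2 - 4.64*d - 3.07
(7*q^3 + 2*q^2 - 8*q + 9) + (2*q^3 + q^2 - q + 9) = 9*q^3 + 3*q^2 - 9*q + 18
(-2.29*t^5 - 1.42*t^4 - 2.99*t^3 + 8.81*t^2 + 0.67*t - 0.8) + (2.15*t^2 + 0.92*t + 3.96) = -2.29*t^5 - 1.42*t^4 - 2.99*t^3 + 10.96*t^2 + 1.59*t + 3.16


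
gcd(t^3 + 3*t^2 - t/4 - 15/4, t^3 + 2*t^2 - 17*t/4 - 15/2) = t^2 + 4*t + 15/4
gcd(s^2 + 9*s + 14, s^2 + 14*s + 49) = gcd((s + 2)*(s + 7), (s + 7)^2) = s + 7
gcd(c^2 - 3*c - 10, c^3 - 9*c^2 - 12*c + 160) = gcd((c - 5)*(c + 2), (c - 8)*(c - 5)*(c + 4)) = c - 5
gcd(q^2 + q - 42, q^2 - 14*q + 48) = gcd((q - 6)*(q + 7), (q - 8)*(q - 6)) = q - 6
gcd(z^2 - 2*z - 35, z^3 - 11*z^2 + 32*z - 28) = z - 7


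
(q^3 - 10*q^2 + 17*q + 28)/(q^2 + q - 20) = (q^2 - 6*q - 7)/(q + 5)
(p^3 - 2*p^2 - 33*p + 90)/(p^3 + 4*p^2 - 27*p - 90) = (p - 3)/(p + 3)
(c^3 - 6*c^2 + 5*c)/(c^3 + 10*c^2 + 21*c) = (c^2 - 6*c + 5)/(c^2 + 10*c + 21)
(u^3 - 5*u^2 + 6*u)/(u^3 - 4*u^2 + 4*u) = (u - 3)/(u - 2)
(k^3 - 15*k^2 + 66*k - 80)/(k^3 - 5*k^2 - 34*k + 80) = (k - 5)/(k + 5)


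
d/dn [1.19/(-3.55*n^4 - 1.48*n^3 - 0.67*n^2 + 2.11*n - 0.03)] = (16.898*n^3 + 5.2836*n^2 + 1.5946*n - 2.5109)/(3.55*n^4 + 1.48*n^3 + 0.67*n^2 - 2.11*n + 0.03)^2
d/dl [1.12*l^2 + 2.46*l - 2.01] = 2.24*l + 2.46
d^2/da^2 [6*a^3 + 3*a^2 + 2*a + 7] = 36*a + 6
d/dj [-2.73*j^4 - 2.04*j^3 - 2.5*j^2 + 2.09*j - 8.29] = -10.92*j^3 - 6.12*j^2 - 5.0*j + 2.09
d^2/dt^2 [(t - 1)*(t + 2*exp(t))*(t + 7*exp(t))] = 9*t^2*exp(t) + 56*t*exp(2*t) + 27*t*exp(t) + 6*t - 2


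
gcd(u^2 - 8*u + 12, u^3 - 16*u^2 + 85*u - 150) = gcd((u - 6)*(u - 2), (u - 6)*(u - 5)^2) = u - 6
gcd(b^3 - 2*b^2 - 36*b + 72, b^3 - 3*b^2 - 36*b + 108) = b^2 - 36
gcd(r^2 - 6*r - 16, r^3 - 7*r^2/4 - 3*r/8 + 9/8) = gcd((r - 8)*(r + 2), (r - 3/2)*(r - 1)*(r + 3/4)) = 1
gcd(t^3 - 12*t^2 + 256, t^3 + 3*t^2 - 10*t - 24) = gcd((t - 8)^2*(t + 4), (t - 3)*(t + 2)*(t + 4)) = t + 4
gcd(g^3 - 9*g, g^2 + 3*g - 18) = g - 3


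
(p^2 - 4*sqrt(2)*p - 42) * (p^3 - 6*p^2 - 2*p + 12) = p^5 - 6*p^4 - 4*sqrt(2)*p^4 - 44*p^3 + 24*sqrt(2)*p^3 + 8*sqrt(2)*p^2 + 264*p^2 - 48*sqrt(2)*p + 84*p - 504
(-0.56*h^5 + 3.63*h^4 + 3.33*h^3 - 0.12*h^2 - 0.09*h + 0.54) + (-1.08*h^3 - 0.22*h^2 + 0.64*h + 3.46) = -0.56*h^5 + 3.63*h^4 + 2.25*h^3 - 0.34*h^2 + 0.55*h + 4.0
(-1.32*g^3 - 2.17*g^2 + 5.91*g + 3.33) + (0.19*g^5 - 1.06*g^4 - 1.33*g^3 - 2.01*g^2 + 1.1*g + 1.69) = 0.19*g^5 - 1.06*g^4 - 2.65*g^3 - 4.18*g^2 + 7.01*g + 5.02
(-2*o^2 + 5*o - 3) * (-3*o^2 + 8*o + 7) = 6*o^4 - 31*o^3 + 35*o^2 + 11*o - 21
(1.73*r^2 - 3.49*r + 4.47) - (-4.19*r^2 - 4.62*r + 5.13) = 5.92*r^2 + 1.13*r - 0.66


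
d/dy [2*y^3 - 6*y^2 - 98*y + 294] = 6*y^2 - 12*y - 98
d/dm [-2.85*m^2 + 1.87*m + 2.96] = 1.87 - 5.7*m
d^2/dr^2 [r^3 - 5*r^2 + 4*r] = 6*r - 10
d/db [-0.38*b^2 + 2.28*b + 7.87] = 2.28 - 0.76*b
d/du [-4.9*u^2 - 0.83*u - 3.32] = -9.8*u - 0.83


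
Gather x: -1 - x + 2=1 - x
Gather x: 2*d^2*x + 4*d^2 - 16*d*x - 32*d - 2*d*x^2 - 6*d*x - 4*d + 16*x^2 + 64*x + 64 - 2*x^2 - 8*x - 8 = 4*d^2 - 36*d + x^2*(14 - 2*d) + x*(2*d^2 - 22*d + 56) + 56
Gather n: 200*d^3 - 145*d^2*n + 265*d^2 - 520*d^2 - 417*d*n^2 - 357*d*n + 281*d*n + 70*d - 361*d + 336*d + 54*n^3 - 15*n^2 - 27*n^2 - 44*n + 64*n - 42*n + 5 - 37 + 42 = 200*d^3 - 255*d^2 + 45*d + 54*n^3 + n^2*(-417*d - 42) + n*(-145*d^2 - 76*d - 22) + 10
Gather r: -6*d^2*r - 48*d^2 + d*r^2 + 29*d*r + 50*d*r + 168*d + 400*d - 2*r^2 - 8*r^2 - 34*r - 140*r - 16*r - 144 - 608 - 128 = -48*d^2 + 568*d + r^2*(d - 10) + r*(-6*d^2 + 79*d - 190) - 880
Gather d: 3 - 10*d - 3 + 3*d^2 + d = 3*d^2 - 9*d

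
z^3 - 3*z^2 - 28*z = z*(z - 7)*(z + 4)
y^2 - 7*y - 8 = (y - 8)*(y + 1)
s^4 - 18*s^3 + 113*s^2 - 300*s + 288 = (s - 8)*(s - 4)*(s - 3)^2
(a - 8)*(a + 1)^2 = a^3 - 6*a^2 - 15*a - 8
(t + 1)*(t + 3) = t^2 + 4*t + 3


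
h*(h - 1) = h^2 - h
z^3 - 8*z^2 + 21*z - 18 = (z - 3)^2*(z - 2)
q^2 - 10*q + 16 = (q - 8)*(q - 2)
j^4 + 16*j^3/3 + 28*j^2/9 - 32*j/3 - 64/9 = (j - 4/3)*(j + 2/3)*(j + 2)*(j + 4)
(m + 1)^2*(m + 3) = m^3 + 5*m^2 + 7*m + 3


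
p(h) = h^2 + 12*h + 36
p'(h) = 2*h + 12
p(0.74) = 45.43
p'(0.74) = 13.48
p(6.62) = 159.26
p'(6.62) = 25.24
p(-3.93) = 4.28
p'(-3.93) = 4.14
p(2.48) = 71.91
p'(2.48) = 16.96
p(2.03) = 64.48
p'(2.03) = 16.06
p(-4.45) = 2.40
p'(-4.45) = 3.10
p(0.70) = 44.89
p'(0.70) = 13.40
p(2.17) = 66.75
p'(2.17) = 16.34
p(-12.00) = 36.00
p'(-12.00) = -12.00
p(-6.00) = 0.00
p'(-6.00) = 0.00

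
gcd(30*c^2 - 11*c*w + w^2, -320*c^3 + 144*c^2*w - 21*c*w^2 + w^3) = -5*c + w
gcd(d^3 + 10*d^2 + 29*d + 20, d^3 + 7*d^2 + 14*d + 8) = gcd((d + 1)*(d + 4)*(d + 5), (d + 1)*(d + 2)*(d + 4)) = d^2 + 5*d + 4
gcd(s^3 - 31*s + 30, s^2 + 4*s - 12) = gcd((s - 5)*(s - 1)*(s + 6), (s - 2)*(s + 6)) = s + 6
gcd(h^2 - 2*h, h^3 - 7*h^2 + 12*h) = h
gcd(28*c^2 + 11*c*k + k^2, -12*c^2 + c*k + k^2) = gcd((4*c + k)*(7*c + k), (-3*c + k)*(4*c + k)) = 4*c + k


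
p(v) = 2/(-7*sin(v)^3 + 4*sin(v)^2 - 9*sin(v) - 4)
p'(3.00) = -0.60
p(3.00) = -0.38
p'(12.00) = 3.48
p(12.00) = 0.65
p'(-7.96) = -0.03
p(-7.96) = 0.13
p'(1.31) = 0.05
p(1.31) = -0.13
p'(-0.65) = 1.72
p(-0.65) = 0.45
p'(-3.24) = -0.71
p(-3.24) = -0.41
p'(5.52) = 0.85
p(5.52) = 0.31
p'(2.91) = -0.46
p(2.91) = -0.34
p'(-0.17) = 3.98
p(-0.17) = -0.86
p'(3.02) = -0.65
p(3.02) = -0.40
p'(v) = 2*(21*sin(v)^2*cos(v) - 8*sin(v)*cos(v) + 9*cos(v))/(-7*sin(v)^3 + 4*sin(v)^2 - 9*sin(v) - 4)^2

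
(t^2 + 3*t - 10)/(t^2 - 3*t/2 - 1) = 2*(t + 5)/(2*t + 1)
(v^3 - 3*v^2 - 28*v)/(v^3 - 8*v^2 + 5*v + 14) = v*(v + 4)/(v^2 - v - 2)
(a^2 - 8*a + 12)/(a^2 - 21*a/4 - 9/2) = 4*(a - 2)/(4*a + 3)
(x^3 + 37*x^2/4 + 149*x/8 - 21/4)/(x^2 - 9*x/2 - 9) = (-8*x^3 - 74*x^2 - 149*x + 42)/(4*(-2*x^2 + 9*x + 18))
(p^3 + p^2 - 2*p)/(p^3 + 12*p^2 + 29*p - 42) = p*(p + 2)/(p^2 + 13*p + 42)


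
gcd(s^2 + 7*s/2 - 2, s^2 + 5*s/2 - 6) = s + 4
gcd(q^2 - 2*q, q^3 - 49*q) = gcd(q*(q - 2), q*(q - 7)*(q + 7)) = q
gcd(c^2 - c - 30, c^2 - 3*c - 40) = c + 5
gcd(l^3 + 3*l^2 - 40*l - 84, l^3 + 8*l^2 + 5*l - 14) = l^2 + 9*l + 14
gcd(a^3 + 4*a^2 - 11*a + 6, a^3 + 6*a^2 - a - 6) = a^2 + 5*a - 6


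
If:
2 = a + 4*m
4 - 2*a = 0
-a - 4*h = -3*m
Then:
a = 2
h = -1/2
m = 0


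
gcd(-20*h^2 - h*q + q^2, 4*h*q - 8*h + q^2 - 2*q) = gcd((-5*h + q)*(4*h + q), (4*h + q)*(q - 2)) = 4*h + q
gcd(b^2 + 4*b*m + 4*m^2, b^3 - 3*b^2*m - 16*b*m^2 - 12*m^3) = b + 2*m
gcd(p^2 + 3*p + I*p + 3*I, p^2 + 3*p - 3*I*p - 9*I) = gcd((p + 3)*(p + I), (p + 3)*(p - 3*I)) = p + 3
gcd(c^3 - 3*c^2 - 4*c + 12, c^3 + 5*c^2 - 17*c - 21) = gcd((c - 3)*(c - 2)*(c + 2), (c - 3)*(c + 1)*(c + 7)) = c - 3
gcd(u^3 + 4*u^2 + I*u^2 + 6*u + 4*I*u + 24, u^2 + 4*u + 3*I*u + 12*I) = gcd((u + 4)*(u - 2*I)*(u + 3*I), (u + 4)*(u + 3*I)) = u^2 + u*(4 + 3*I) + 12*I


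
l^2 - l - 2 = (l - 2)*(l + 1)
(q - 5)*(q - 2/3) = q^2 - 17*q/3 + 10/3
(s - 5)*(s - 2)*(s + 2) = s^3 - 5*s^2 - 4*s + 20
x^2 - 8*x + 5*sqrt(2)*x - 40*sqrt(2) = (x - 8)*(x + 5*sqrt(2))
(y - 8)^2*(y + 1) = y^3 - 15*y^2 + 48*y + 64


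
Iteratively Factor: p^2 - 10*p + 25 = (p - 5)*(p - 5)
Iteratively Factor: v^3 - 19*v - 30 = (v + 3)*(v^2 - 3*v - 10) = (v - 5)*(v + 3)*(v + 2)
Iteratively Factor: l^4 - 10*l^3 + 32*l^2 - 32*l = (l - 4)*(l^3 - 6*l^2 + 8*l) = (l - 4)*(l - 2)*(l^2 - 4*l) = l*(l - 4)*(l - 2)*(l - 4)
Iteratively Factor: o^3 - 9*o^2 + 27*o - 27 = (o - 3)*(o^2 - 6*o + 9) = (o - 3)^2*(o - 3)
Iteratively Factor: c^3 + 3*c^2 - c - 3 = (c - 1)*(c^2 + 4*c + 3) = (c - 1)*(c + 3)*(c + 1)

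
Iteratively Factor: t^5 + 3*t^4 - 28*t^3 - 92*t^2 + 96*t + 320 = (t + 4)*(t^4 - t^3 - 24*t^2 + 4*t + 80) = (t - 5)*(t + 4)*(t^3 + 4*t^2 - 4*t - 16) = (t - 5)*(t + 2)*(t + 4)*(t^2 + 2*t - 8) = (t - 5)*(t + 2)*(t + 4)^2*(t - 2)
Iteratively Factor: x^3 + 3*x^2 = (x)*(x^2 + 3*x) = x*(x + 3)*(x)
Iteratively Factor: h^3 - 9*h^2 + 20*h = (h - 5)*(h^2 - 4*h) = (h - 5)*(h - 4)*(h)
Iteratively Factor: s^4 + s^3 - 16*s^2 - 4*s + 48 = (s - 2)*(s^3 + 3*s^2 - 10*s - 24) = (s - 3)*(s - 2)*(s^2 + 6*s + 8) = (s - 3)*(s - 2)*(s + 4)*(s + 2)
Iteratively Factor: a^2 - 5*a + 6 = (a - 2)*(a - 3)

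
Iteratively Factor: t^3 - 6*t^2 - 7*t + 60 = (t + 3)*(t^2 - 9*t + 20) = (t - 4)*(t + 3)*(t - 5)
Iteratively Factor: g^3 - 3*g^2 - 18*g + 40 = (g - 5)*(g^2 + 2*g - 8) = (g - 5)*(g - 2)*(g + 4)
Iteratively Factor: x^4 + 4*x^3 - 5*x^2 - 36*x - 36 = (x + 3)*(x^3 + x^2 - 8*x - 12) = (x - 3)*(x + 3)*(x^2 + 4*x + 4) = (x - 3)*(x + 2)*(x + 3)*(x + 2)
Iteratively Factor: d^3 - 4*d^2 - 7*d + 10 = (d + 2)*(d^2 - 6*d + 5) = (d - 1)*(d + 2)*(d - 5)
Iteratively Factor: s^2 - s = (s - 1)*(s)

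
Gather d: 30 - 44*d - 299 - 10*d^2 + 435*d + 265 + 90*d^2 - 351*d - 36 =80*d^2 + 40*d - 40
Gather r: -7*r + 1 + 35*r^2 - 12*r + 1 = 35*r^2 - 19*r + 2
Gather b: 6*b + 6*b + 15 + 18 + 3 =12*b + 36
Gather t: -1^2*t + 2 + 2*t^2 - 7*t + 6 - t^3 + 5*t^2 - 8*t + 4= -t^3 + 7*t^2 - 16*t + 12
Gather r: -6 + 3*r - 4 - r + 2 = 2*r - 8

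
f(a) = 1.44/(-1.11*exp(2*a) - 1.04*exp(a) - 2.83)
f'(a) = 1.44*(2.22*exp(2*a) + 1.04*exp(a))/(-1.11*exp(2*a) - 1.04*exp(a) - 2.83)^2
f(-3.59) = -0.50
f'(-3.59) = 0.01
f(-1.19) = -0.44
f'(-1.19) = 0.07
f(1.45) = -0.05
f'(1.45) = 0.09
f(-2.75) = -0.50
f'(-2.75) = 0.01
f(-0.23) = -0.33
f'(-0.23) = 0.17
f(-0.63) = -0.39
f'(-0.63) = 0.12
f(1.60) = -0.04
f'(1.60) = 0.07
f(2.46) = -0.01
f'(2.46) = 0.02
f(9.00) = 0.00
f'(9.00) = 0.00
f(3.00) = 0.00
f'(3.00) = 0.01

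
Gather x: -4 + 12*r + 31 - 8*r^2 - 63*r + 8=-8*r^2 - 51*r + 35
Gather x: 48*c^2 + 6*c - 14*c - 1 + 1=48*c^2 - 8*c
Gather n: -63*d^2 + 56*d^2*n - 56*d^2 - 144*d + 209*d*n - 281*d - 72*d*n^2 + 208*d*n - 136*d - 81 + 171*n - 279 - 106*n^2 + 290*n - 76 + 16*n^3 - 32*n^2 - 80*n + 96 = -119*d^2 - 561*d + 16*n^3 + n^2*(-72*d - 138) + n*(56*d^2 + 417*d + 381) - 340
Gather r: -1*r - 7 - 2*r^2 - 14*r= -2*r^2 - 15*r - 7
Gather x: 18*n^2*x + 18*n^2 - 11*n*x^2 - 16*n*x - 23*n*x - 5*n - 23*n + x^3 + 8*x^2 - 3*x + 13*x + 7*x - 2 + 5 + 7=18*n^2 - 28*n + x^3 + x^2*(8 - 11*n) + x*(18*n^2 - 39*n + 17) + 10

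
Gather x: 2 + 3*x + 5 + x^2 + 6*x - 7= x^2 + 9*x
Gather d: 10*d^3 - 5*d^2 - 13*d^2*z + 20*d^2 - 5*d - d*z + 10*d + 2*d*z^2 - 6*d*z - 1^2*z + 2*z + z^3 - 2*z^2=10*d^3 + d^2*(15 - 13*z) + d*(2*z^2 - 7*z + 5) + z^3 - 2*z^2 + z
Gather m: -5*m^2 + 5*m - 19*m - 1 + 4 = -5*m^2 - 14*m + 3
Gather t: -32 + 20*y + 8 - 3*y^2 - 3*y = -3*y^2 + 17*y - 24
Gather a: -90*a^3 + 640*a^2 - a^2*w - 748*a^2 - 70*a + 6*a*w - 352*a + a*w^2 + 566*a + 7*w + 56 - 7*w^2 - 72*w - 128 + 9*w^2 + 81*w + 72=-90*a^3 + a^2*(-w - 108) + a*(w^2 + 6*w + 144) + 2*w^2 + 16*w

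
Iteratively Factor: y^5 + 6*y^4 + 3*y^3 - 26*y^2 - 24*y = (y)*(y^4 + 6*y^3 + 3*y^2 - 26*y - 24) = y*(y - 2)*(y^3 + 8*y^2 + 19*y + 12) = y*(y - 2)*(y + 3)*(y^2 + 5*y + 4) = y*(y - 2)*(y + 1)*(y + 3)*(y + 4)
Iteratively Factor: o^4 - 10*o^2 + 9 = (o + 3)*(o^3 - 3*o^2 - o + 3) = (o - 1)*(o + 3)*(o^2 - 2*o - 3) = (o - 3)*(o - 1)*(o + 3)*(o + 1)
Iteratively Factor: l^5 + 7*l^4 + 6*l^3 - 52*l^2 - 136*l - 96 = (l + 2)*(l^4 + 5*l^3 - 4*l^2 - 44*l - 48) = (l + 2)^2*(l^3 + 3*l^2 - 10*l - 24) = (l - 3)*(l + 2)^2*(l^2 + 6*l + 8) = (l - 3)*(l + 2)^3*(l + 4)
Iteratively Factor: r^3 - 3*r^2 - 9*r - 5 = (r - 5)*(r^2 + 2*r + 1) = (r - 5)*(r + 1)*(r + 1)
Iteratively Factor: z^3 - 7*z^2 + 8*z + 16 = (z - 4)*(z^2 - 3*z - 4) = (z - 4)^2*(z + 1)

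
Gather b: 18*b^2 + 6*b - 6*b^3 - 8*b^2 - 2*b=-6*b^3 + 10*b^2 + 4*b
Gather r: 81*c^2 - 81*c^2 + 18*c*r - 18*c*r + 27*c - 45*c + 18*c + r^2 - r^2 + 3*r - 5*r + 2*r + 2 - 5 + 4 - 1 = 0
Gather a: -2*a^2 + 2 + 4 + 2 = 8 - 2*a^2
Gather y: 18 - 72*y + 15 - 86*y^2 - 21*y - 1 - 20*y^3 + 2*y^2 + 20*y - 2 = -20*y^3 - 84*y^2 - 73*y + 30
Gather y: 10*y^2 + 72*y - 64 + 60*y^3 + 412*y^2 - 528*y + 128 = 60*y^3 + 422*y^2 - 456*y + 64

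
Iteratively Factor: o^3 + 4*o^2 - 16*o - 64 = (o + 4)*(o^2 - 16) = (o - 4)*(o + 4)*(o + 4)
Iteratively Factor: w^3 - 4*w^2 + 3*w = (w)*(w^2 - 4*w + 3) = w*(w - 1)*(w - 3)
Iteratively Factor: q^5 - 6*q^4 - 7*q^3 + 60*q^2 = (q + 3)*(q^4 - 9*q^3 + 20*q^2) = q*(q + 3)*(q^3 - 9*q^2 + 20*q) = q*(q - 4)*(q + 3)*(q^2 - 5*q) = q*(q - 5)*(q - 4)*(q + 3)*(q)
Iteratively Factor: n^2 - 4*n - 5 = (n - 5)*(n + 1)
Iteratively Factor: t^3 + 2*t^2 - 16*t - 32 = (t + 4)*(t^2 - 2*t - 8) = (t + 2)*(t + 4)*(t - 4)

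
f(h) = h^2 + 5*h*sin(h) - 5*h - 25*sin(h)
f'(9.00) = -3.16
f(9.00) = 44.24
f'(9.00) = -3.16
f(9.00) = 44.24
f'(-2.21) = 8.07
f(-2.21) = 44.87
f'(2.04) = 10.23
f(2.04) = -19.24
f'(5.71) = 6.69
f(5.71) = 2.13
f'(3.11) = 10.82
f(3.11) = -6.18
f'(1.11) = -6.95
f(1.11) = -21.74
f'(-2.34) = 12.25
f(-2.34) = 43.54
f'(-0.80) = -30.39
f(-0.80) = 25.44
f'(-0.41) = -32.62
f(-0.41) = 13.00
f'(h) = 5*h*cos(h) + 2*h + 5*sin(h) - 25*cos(h) - 5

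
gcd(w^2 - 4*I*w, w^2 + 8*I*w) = w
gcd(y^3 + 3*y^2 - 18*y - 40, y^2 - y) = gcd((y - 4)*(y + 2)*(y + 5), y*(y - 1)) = 1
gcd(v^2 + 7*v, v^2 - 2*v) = v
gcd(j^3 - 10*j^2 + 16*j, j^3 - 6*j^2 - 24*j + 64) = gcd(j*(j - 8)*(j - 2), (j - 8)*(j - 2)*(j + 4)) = j^2 - 10*j + 16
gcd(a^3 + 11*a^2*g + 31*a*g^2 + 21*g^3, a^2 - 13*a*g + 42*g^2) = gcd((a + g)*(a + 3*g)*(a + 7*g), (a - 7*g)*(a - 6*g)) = 1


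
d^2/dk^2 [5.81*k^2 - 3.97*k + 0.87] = 11.6200000000000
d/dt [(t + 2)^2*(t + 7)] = (t + 2)*(3*t + 16)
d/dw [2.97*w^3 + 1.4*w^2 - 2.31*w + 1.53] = 8.91*w^2 + 2.8*w - 2.31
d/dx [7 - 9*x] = -9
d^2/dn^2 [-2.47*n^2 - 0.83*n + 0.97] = -4.94000000000000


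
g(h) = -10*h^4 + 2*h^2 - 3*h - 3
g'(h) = -40*h^3 + 4*h - 3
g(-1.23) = -19.17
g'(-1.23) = 66.51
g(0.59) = -5.29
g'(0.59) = -8.86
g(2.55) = -420.47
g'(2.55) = -656.06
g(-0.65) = -1.99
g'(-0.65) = 5.38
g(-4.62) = -4502.29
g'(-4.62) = 3922.97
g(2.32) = -288.90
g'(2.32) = -493.21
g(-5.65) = -10112.67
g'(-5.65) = 7188.88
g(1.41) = -42.78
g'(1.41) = -109.49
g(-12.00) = -207039.00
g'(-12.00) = 69069.00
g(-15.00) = -505758.00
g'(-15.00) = 134937.00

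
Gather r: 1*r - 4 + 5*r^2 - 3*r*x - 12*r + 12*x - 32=5*r^2 + r*(-3*x - 11) + 12*x - 36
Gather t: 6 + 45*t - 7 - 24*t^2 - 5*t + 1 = -24*t^2 + 40*t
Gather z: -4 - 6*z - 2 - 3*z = -9*z - 6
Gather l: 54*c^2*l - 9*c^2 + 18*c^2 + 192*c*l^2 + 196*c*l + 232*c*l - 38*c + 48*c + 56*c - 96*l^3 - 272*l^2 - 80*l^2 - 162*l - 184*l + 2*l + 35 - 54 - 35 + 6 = 9*c^2 + 66*c - 96*l^3 + l^2*(192*c - 352) + l*(54*c^2 + 428*c - 344) - 48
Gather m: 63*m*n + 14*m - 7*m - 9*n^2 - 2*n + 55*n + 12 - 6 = m*(63*n + 7) - 9*n^2 + 53*n + 6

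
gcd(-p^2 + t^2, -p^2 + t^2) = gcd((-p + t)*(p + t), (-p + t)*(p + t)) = p^2 - t^2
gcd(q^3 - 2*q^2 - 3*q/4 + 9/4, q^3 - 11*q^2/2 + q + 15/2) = q^2 - q/2 - 3/2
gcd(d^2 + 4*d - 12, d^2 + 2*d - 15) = 1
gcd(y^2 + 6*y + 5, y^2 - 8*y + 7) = 1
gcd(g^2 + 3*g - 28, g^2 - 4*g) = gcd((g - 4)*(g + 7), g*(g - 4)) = g - 4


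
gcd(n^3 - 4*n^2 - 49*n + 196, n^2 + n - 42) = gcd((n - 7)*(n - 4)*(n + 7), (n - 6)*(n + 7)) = n + 7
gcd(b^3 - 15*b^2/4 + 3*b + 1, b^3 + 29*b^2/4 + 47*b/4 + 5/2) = b + 1/4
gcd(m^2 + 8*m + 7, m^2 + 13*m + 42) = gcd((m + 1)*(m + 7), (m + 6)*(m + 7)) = m + 7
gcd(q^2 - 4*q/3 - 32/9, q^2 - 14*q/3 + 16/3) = q - 8/3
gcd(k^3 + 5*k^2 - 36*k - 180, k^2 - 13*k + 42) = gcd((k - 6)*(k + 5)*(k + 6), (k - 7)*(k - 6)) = k - 6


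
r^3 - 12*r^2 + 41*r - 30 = (r - 6)*(r - 5)*(r - 1)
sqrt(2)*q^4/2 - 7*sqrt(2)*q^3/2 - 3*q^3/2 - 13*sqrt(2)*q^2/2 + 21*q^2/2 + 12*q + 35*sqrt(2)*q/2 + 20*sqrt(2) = (q - 8)*(q - 5*sqrt(2)/2)*(q + sqrt(2))*(sqrt(2)*q/2 + sqrt(2)/2)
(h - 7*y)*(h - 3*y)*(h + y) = h^3 - 9*h^2*y + 11*h*y^2 + 21*y^3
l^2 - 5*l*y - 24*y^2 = (l - 8*y)*(l + 3*y)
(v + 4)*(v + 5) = v^2 + 9*v + 20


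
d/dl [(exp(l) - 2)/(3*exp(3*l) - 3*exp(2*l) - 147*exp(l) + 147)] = ((exp(l) - 2)*(-3*exp(2*l) + 2*exp(l) + 49) + exp(3*l) - exp(2*l) - 49*exp(l) + 49)*exp(l)/(3*(exp(3*l) - exp(2*l) - 49*exp(l) + 49)^2)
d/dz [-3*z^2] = -6*z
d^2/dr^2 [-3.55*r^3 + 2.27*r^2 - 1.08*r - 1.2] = 4.54 - 21.3*r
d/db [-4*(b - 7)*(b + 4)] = 12 - 8*b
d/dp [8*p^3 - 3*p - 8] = 24*p^2 - 3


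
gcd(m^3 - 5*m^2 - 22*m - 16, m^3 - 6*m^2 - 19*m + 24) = m - 8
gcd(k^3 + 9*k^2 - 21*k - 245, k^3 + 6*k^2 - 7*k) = k + 7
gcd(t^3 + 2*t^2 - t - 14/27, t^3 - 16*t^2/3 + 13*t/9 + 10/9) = t^2 - t/3 - 2/9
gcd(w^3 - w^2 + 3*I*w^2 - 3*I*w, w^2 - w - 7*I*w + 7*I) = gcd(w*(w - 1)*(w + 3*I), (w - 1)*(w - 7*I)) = w - 1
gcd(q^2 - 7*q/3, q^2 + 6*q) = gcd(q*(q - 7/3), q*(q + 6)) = q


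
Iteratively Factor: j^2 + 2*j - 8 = (j + 4)*(j - 2)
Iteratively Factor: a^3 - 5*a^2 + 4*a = (a - 1)*(a^2 - 4*a) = a*(a - 1)*(a - 4)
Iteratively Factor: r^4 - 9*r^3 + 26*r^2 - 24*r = (r - 4)*(r^3 - 5*r^2 + 6*r) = (r - 4)*(r - 3)*(r^2 - 2*r) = (r - 4)*(r - 3)*(r - 2)*(r)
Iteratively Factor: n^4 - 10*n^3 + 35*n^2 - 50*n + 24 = (n - 2)*(n^3 - 8*n^2 + 19*n - 12) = (n - 4)*(n - 2)*(n^2 - 4*n + 3) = (n - 4)*(n - 2)*(n - 1)*(n - 3)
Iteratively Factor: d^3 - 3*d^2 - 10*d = (d - 5)*(d^2 + 2*d) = d*(d - 5)*(d + 2)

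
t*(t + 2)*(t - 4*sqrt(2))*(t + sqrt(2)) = t^4 - 3*sqrt(2)*t^3 + 2*t^3 - 6*sqrt(2)*t^2 - 8*t^2 - 16*t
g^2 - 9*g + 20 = (g - 5)*(g - 4)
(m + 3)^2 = m^2 + 6*m + 9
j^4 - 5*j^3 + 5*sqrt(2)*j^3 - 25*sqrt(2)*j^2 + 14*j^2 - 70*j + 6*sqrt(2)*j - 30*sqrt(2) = (j - 5)*(j + sqrt(2))^2*(j + 3*sqrt(2))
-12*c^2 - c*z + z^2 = (-4*c + z)*(3*c + z)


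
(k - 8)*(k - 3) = k^2 - 11*k + 24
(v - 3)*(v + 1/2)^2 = v^3 - 2*v^2 - 11*v/4 - 3/4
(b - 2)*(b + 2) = b^2 - 4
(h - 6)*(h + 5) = h^2 - h - 30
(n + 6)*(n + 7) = n^2 + 13*n + 42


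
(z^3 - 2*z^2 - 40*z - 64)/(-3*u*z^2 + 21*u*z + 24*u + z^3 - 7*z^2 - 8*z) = (z^2 + 6*z + 8)/(-3*u*z - 3*u + z^2 + z)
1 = 1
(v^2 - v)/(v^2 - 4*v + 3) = v/(v - 3)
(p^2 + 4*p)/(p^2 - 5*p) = (p + 4)/(p - 5)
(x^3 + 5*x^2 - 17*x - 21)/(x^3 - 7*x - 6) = (x + 7)/(x + 2)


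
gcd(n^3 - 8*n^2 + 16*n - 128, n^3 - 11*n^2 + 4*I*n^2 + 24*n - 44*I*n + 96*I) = n^2 + n*(-8 + 4*I) - 32*I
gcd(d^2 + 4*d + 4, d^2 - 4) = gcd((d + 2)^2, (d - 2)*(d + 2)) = d + 2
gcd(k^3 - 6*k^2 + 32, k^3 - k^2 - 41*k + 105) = 1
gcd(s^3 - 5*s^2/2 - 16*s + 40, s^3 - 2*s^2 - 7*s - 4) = s - 4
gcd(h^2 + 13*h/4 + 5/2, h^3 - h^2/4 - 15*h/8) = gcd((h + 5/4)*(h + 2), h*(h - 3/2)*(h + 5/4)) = h + 5/4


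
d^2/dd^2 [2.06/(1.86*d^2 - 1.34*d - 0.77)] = (14.253552*d^2 - 10.268688*d - 2.06*(3.72*d - 1.34)*(7.44*d - 2.68) - 5.900664)/(-1.86*d^2 + 1.34*d + 0.77)^3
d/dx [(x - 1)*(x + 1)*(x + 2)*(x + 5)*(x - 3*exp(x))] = -3*x^4*exp(x) + 5*x^4 - 33*x^3*exp(x) + 28*x^3 - 90*x^2*exp(x) + 27*x^2 - 33*x*exp(x) - 14*x + 51*exp(x) - 10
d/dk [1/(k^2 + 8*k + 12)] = 2*(-k - 4)/(k^2 + 8*k + 12)^2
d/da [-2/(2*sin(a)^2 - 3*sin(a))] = 2*(4*sin(a) - 3)*cos(a)/((2*sin(a) - 3)^2*sin(a)^2)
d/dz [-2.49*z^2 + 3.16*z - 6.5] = 3.16 - 4.98*z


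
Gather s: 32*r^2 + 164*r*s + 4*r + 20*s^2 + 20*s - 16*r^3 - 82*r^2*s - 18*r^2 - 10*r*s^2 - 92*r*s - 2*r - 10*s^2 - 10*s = -16*r^3 + 14*r^2 + 2*r + s^2*(10 - 10*r) + s*(-82*r^2 + 72*r + 10)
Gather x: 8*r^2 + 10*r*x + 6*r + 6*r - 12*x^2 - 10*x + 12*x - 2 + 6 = 8*r^2 + 12*r - 12*x^2 + x*(10*r + 2) + 4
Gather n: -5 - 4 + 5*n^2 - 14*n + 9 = 5*n^2 - 14*n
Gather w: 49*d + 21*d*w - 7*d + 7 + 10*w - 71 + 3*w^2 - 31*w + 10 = 42*d + 3*w^2 + w*(21*d - 21) - 54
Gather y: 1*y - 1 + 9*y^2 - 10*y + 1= 9*y^2 - 9*y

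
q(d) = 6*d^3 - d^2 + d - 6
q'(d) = 18*d^2 - 2*d + 1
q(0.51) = -4.95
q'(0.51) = 4.66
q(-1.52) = -30.90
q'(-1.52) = 45.63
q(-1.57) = -33.25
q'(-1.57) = 48.51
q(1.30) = 6.79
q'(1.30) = 28.82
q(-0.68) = -9.03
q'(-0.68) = 10.68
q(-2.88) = -160.50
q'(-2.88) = 156.06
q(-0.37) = -6.81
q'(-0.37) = 4.20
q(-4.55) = -596.43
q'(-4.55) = 382.74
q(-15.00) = -20496.00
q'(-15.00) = 4081.00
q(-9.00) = -4470.00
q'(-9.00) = 1477.00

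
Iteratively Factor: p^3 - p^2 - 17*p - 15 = (p + 1)*(p^2 - 2*p - 15) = (p - 5)*(p + 1)*(p + 3)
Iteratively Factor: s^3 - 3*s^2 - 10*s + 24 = (s - 2)*(s^2 - s - 12) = (s - 4)*(s - 2)*(s + 3)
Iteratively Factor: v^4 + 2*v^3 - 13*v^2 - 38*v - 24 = (v - 4)*(v^3 + 6*v^2 + 11*v + 6) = (v - 4)*(v + 1)*(v^2 + 5*v + 6) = (v - 4)*(v + 1)*(v + 2)*(v + 3)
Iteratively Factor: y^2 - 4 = (y - 2)*(y + 2)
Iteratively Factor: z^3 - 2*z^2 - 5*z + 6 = (z - 1)*(z^2 - z - 6) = (z - 1)*(z + 2)*(z - 3)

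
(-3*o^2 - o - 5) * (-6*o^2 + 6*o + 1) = 18*o^4 - 12*o^3 + 21*o^2 - 31*o - 5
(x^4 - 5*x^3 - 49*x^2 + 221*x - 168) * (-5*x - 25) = -5*x^5 + 370*x^3 + 120*x^2 - 4685*x + 4200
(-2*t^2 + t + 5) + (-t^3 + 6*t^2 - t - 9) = -t^3 + 4*t^2 - 4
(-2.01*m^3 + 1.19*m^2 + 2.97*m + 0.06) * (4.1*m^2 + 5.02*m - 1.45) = -8.241*m^5 - 5.2112*m^4 + 21.0653*m^3 + 13.4299*m^2 - 4.0053*m - 0.087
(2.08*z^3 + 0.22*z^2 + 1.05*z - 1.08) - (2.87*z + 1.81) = 2.08*z^3 + 0.22*z^2 - 1.82*z - 2.89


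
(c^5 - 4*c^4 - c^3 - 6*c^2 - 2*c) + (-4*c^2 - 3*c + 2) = c^5 - 4*c^4 - c^3 - 10*c^2 - 5*c + 2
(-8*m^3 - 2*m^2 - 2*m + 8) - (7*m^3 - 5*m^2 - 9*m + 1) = -15*m^3 + 3*m^2 + 7*m + 7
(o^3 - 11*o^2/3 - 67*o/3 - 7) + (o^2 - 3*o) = o^3 - 8*o^2/3 - 76*o/3 - 7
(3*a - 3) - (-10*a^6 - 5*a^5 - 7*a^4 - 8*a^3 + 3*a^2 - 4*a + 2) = 10*a^6 + 5*a^5 + 7*a^4 + 8*a^3 - 3*a^2 + 7*a - 5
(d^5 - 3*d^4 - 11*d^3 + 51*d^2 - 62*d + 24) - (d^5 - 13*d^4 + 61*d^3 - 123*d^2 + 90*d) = 10*d^4 - 72*d^3 + 174*d^2 - 152*d + 24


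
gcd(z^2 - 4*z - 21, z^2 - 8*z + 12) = 1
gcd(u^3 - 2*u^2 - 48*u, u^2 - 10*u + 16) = u - 8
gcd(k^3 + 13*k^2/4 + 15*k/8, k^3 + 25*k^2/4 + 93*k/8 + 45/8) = k^2 + 13*k/4 + 15/8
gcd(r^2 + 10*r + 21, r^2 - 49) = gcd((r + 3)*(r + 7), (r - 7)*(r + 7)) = r + 7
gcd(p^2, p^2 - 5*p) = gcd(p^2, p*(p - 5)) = p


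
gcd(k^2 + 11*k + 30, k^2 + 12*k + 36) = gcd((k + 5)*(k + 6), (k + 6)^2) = k + 6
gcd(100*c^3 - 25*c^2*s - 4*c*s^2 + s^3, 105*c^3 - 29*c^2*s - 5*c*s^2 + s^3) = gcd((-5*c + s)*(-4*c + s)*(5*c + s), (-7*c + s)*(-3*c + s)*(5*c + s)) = 5*c + s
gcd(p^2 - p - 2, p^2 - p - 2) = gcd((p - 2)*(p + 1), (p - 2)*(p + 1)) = p^2 - p - 2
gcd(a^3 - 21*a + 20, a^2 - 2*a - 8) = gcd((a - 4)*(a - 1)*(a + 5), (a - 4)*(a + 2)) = a - 4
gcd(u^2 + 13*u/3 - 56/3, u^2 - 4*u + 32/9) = u - 8/3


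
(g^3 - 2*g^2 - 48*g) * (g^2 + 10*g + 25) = g^5 + 8*g^4 - 43*g^3 - 530*g^2 - 1200*g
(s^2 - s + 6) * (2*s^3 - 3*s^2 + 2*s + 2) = 2*s^5 - 5*s^4 + 17*s^3 - 18*s^2 + 10*s + 12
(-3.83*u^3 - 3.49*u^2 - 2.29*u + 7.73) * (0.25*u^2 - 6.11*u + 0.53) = -0.9575*u^5 + 22.5288*u^4 + 18.7215*u^3 + 14.0747*u^2 - 48.444*u + 4.0969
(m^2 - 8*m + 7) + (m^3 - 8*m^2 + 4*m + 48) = m^3 - 7*m^2 - 4*m + 55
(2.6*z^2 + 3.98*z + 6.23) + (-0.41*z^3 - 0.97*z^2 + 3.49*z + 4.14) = -0.41*z^3 + 1.63*z^2 + 7.47*z + 10.37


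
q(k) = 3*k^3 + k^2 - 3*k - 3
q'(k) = 9*k^2 + 2*k - 3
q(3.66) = 146.50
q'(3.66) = 124.88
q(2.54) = 44.99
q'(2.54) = 60.14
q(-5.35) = -417.72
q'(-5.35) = 243.90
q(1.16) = -0.45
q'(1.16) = 11.43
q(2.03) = 20.13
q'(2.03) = 38.15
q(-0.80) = -1.50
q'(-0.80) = 1.16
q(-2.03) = -17.89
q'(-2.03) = 30.03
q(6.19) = 728.28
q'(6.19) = 354.22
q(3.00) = 78.00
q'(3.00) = 84.00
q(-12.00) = -5007.00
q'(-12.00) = 1269.00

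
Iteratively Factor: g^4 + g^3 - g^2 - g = (g)*(g^3 + g^2 - g - 1) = g*(g + 1)*(g^2 - 1) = g*(g + 1)^2*(g - 1)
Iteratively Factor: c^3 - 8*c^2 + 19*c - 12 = (c - 1)*(c^2 - 7*c + 12) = (c - 4)*(c - 1)*(c - 3)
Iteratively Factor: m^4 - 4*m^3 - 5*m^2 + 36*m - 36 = (m - 2)*(m^3 - 2*m^2 - 9*m + 18) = (m - 3)*(m - 2)*(m^2 + m - 6) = (m - 3)*(m - 2)*(m + 3)*(m - 2)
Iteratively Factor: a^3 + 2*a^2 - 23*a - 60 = (a - 5)*(a^2 + 7*a + 12) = (a - 5)*(a + 3)*(a + 4)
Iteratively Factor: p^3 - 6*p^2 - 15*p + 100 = (p - 5)*(p^2 - p - 20) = (p - 5)^2*(p + 4)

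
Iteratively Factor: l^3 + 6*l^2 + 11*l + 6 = (l + 1)*(l^2 + 5*l + 6) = (l + 1)*(l + 2)*(l + 3)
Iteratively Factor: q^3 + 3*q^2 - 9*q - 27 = (q + 3)*(q^2 - 9) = (q + 3)^2*(q - 3)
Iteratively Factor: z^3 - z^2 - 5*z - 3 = (z - 3)*(z^2 + 2*z + 1) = (z - 3)*(z + 1)*(z + 1)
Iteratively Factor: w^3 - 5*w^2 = (w - 5)*(w^2) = w*(w - 5)*(w)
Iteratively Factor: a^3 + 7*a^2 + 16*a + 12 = (a + 3)*(a^2 + 4*a + 4) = (a + 2)*(a + 3)*(a + 2)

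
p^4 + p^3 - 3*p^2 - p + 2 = (p - 1)^2*(p + 1)*(p + 2)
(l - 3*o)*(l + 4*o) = l^2 + l*o - 12*o^2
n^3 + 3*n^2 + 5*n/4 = n*(n + 1/2)*(n + 5/2)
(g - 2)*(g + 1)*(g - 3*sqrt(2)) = g^3 - 3*sqrt(2)*g^2 - g^2 - 2*g + 3*sqrt(2)*g + 6*sqrt(2)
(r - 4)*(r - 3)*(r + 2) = r^3 - 5*r^2 - 2*r + 24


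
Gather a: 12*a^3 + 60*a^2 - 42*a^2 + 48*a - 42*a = 12*a^3 + 18*a^2 + 6*a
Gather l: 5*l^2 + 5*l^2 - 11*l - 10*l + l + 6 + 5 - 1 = 10*l^2 - 20*l + 10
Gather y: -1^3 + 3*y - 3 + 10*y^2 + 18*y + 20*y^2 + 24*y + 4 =30*y^2 + 45*y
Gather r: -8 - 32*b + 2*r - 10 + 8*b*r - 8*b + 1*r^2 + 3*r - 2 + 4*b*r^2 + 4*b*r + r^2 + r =-40*b + r^2*(4*b + 2) + r*(12*b + 6) - 20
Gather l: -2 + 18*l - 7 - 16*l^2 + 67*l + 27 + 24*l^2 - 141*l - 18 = 8*l^2 - 56*l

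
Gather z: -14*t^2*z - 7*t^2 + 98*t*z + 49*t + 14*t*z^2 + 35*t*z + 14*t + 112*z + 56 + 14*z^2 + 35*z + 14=-7*t^2 + 63*t + z^2*(14*t + 14) + z*(-14*t^2 + 133*t + 147) + 70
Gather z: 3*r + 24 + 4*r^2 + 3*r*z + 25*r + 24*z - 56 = 4*r^2 + 28*r + z*(3*r + 24) - 32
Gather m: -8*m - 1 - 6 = -8*m - 7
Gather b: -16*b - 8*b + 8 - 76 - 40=-24*b - 108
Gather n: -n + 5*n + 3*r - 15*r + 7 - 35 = 4*n - 12*r - 28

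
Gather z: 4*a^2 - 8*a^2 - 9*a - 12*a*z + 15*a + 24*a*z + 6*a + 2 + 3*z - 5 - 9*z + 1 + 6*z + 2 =-4*a^2 + 12*a*z + 12*a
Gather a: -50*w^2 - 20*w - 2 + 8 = -50*w^2 - 20*w + 6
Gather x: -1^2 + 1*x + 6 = x + 5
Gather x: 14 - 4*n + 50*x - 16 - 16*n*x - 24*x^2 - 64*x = -4*n - 24*x^2 + x*(-16*n - 14) - 2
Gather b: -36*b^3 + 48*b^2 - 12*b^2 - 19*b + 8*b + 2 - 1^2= -36*b^3 + 36*b^2 - 11*b + 1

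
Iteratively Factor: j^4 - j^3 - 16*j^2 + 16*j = (j)*(j^3 - j^2 - 16*j + 16) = j*(j + 4)*(j^2 - 5*j + 4) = j*(j - 4)*(j + 4)*(j - 1)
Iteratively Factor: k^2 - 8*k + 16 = (k - 4)*(k - 4)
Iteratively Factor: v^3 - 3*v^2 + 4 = (v - 2)*(v^2 - v - 2) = (v - 2)*(v + 1)*(v - 2)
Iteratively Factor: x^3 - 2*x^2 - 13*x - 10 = (x - 5)*(x^2 + 3*x + 2) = (x - 5)*(x + 2)*(x + 1)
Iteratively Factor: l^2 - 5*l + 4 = (l - 1)*(l - 4)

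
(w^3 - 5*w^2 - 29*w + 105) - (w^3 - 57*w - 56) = -5*w^2 + 28*w + 161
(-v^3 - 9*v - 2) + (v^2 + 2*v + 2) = -v^3 + v^2 - 7*v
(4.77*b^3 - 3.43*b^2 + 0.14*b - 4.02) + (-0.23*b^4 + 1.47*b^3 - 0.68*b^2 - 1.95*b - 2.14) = -0.23*b^4 + 6.24*b^3 - 4.11*b^2 - 1.81*b - 6.16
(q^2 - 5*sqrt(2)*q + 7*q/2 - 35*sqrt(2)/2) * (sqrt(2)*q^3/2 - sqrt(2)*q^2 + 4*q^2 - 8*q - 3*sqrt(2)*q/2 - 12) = sqrt(2)*q^5/2 - q^4 + 3*sqrt(2)*q^4/4 - 25*sqrt(2)*q^3 - 3*q^3/2 - 141*sqrt(2)*q^2/4 + 10*q^2 + 21*q/2 + 200*sqrt(2)*q + 210*sqrt(2)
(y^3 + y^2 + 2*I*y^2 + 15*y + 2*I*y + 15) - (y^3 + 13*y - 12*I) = y^2 + 2*I*y^2 + 2*y + 2*I*y + 15 + 12*I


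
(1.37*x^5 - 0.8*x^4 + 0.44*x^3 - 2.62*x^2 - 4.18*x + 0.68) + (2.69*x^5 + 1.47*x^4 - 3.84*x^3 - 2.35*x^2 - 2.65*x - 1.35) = 4.06*x^5 + 0.67*x^4 - 3.4*x^3 - 4.97*x^2 - 6.83*x - 0.67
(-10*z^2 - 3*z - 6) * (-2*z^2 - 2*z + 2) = 20*z^4 + 26*z^3 - 2*z^2 + 6*z - 12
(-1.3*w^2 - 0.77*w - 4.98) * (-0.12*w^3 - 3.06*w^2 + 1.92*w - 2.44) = 0.156*w^5 + 4.0704*w^4 + 0.4578*w^3 + 16.9324*w^2 - 7.6828*w + 12.1512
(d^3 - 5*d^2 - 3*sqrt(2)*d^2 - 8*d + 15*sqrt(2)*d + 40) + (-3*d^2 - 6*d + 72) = d^3 - 8*d^2 - 3*sqrt(2)*d^2 - 14*d + 15*sqrt(2)*d + 112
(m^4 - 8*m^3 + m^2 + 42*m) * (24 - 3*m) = -3*m^5 + 48*m^4 - 195*m^3 - 102*m^2 + 1008*m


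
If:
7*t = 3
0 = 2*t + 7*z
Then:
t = 3/7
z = -6/49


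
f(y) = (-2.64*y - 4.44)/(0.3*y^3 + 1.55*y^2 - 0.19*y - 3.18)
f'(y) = (-2.64*y - 4.44)*(-0.9*y^2 - 3.1*y + 0.19)/(0.3*y^3 + 1.55*y^2 - 0.19*y - 3.18)^2 - 2.64/(0.3*y^3 + 1.55*y^2 - 0.19*y - 3.18)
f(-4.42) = 3.55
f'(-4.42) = -7.73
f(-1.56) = 1.28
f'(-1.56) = -4.00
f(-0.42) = 1.17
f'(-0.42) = 0.38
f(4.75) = -0.27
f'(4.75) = 0.11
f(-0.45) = 1.16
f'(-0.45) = 0.36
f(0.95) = 4.08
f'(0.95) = 10.08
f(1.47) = -9.87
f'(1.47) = 70.76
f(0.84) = 3.22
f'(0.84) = 6.02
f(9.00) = -0.08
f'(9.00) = 0.02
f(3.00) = -0.68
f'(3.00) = 0.49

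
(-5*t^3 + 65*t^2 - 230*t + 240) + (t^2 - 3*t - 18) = -5*t^3 + 66*t^2 - 233*t + 222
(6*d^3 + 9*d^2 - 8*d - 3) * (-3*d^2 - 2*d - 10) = -18*d^5 - 39*d^4 - 54*d^3 - 65*d^2 + 86*d + 30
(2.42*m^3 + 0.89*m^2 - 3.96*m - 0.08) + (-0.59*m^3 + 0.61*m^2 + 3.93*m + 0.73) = 1.83*m^3 + 1.5*m^2 - 0.0299999999999998*m + 0.65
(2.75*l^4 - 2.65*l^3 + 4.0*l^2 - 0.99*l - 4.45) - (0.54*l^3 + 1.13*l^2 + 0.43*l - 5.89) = 2.75*l^4 - 3.19*l^3 + 2.87*l^2 - 1.42*l + 1.44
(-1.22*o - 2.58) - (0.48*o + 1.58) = -1.7*o - 4.16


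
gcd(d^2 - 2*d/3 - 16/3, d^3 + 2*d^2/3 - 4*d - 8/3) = d + 2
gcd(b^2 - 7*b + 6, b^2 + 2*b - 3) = b - 1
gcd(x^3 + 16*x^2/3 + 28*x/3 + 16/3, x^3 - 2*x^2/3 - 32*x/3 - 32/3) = x^2 + 10*x/3 + 8/3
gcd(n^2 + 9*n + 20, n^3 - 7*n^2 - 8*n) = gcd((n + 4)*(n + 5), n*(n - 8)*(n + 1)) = 1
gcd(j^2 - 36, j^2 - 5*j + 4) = 1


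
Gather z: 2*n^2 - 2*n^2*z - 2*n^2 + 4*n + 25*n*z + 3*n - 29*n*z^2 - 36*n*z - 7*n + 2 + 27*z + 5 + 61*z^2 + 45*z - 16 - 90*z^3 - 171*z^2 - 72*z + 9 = -90*z^3 + z^2*(-29*n - 110) + z*(-2*n^2 - 11*n)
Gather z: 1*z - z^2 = -z^2 + z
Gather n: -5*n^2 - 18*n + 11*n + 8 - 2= -5*n^2 - 7*n + 6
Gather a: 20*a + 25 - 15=20*a + 10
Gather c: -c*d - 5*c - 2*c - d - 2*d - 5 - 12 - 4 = c*(-d - 7) - 3*d - 21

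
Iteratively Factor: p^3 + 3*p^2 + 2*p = (p)*(p^2 + 3*p + 2) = p*(p + 2)*(p + 1)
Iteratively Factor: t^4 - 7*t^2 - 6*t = (t + 1)*(t^3 - t^2 - 6*t) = t*(t + 1)*(t^2 - t - 6) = t*(t - 3)*(t + 1)*(t + 2)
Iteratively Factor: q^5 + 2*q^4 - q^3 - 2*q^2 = (q)*(q^4 + 2*q^3 - q^2 - 2*q) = q*(q - 1)*(q^3 + 3*q^2 + 2*q) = q^2*(q - 1)*(q^2 + 3*q + 2) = q^2*(q - 1)*(q + 2)*(q + 1)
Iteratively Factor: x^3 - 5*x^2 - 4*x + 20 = (x - 5)*(x^2 - 4) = (x - 5)*(x + 2)*(x - 2)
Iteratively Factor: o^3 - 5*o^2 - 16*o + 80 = (o + 4)*(o^2 - 9*o + 20) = (o - 5)*(o + 4)*(o - 4)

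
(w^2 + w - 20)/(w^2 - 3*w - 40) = (w - 4)/(w - 8)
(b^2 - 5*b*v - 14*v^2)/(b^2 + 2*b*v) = (b - 7*v)/b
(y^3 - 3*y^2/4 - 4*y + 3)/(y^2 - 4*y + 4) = (4*y^2 + 5*y - 6)/(4*(y - 2))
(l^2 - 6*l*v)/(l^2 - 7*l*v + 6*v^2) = l/(l - v)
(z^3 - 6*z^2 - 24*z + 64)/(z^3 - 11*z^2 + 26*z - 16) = (z + 4)/(z - 1)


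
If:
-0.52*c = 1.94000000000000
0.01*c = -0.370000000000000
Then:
No Solution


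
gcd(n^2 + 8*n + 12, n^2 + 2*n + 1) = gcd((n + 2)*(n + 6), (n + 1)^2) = 1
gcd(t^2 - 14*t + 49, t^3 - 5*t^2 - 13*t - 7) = t - 7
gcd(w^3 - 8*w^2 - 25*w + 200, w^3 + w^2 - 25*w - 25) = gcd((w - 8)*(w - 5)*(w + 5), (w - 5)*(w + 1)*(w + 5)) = w^2 - 25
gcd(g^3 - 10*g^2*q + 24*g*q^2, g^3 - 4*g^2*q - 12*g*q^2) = -g^2 + 6*g*q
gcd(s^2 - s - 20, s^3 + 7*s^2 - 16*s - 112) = s + 4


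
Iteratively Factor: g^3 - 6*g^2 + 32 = (g - 4)*(g^2 - 2*g - 8) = (g - 4)^2*(g + 2)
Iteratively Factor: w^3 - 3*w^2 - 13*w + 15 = (w - 5)*(w^2 + 2*w - 3) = (w - 5)*(w - 1)*(w + 3)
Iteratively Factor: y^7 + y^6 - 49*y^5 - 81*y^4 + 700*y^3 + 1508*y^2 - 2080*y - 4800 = (y + 4)*(y^6 - 3*y^5 - 37*y^4 + 67*y^3 + 432*y^2 - 220*y - 1200) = (y - 5)*(y + 4)*(y^5 + 2*y^4 - 27*y^3 - 68*y^2 + 92*y + 240) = (y - 5)*(y + 3)*(y + 4)*(y^4 - y^3 - 24*y^2 + 4*y + 80) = (y - 5)*(y + 2)*(y + 3)*(y + 4)*(y^3 - 3*y^2 - 18*y + 40) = (y - 5)^2*(y + 2)*(y + 3)*(y + 4)*(y^2 + 2*y - 8) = (y - 5)^2*(y - 2)*(y + 2)*(y + 3)*(y + 4)*(y + 4)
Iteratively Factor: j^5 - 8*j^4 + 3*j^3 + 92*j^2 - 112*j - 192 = (j + 1)*(j^4 - 9*j^3 + 12*j^2 + 80*j - 192) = (j + 1)*(j + 3)*(j^3 - 12*j^2 + 48*j - 64) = (j - 4)*(j + 1)*(j + 3)*(j^2 - 8*j + 16) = (j - 4)^2*(j + 1)*(j + 3)*(j - 4)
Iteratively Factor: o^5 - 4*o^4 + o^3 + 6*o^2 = (o - 2)*(o^4 - 2*o^3 - 3*o^2) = o*(o - 2)*(o^3 - 2*o^2 - 3*o) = o*(o - 3)*(o - 2)*(o^2 + o) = o^2*(o - 3)*(o - 2)*(o + 1)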